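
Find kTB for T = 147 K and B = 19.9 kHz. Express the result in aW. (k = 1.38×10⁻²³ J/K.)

P_n = kTB = 1.38×10⁻²³ × 147 × 1.99×10⁴ = 4.04×10⁻¹⁷ W = 40.4 aW

40.4 aW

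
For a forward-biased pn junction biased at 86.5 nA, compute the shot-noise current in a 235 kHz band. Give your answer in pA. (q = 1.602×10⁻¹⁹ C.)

I_n = √(2qI·B)
2qI·B = 2 × 1.602×10⁻¹⁹ × 8.65×10⁻⁸ × 2.35×10⁵ = 6.51×10⁻²¹ A²
I_n = √(6.51×10⁻²¹) = 8.07×10⁻¹¹ A = 80.7 pA

80.7 pA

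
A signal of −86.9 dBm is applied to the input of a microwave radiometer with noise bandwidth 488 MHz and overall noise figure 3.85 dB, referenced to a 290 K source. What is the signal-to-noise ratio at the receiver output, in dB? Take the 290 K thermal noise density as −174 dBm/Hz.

Noise floor: N = −174 + 10 log₁₀(B) + NF
10 log₁₀(4.88×10⁸) = 86.88 dB
N = −174 + 86.88 + 3.85 = −83.27 dBm
SNR = P_sig − N = −86.9 − (−83.27) = −3.63 dB → −3.6 dB

−3.6 dB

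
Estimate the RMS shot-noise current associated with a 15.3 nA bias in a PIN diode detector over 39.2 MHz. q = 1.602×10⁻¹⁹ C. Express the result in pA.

438 pA

I_n = √(2qI·B)
2qI·B = 2 × 1.602×10⁻¹⁹ × 1.53×10⁻⁸ × 3.92×10⁷ = 1.92×10⁻¹⁹ A²
I_n = √(1.92×10⁻¹⁹) = 4.38×10⁻¹⁰ A = 438 pA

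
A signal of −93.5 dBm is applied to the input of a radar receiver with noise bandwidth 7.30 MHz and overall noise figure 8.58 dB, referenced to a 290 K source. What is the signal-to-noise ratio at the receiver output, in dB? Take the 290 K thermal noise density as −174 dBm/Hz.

Noise floor: N = −174 + 10 log₁₀(B) + NF
10 log₁₀(7.30×10⁶) = 68.63 dB
N = −174 + 68.63 + 8.58 = −96.79 dBm
SNR = P_sig − N = −93.5 − (−96.79) = 3.29 dB → 3.3 dB

3.3 dB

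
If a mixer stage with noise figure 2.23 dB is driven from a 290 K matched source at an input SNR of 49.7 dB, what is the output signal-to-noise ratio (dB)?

47.47 dB

By definition F = SNR_in/SNR_out, so in dB: SNR_out = SNR_in − NF
SNR_out = 49.7 − 2.23 = 47.47 dB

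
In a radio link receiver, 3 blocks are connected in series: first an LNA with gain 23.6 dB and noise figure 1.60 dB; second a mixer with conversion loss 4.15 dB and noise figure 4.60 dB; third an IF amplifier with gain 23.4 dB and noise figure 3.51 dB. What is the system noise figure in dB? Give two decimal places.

1.67 dB

Convert to linear (a loss of L dB is a gain of −L dB): F_i = 10^(NF_i/10), G_i = 10^(G_i,dB/10)
  Stage 1: F_1 = 10^(1.60/10) = 1.445, G_1 = 10^(23.6/10) = 229.1
  Stage 2: F_2 = 10^(4.60/10) = 2.884, G_2 = 10^(−4.15/10) = 0.3846
  Stage 3: F_3 = 10^(3.51/10) = 2.244, G_3 = 10^(23.4/10) = 218.8
Friis cascade:
  F = 1.445 + (2.884 − 1)/229.1 + (2.244 − 1)/88.10 = 1.468
NF = 10 log₁₀(1.468) = 1.67 dB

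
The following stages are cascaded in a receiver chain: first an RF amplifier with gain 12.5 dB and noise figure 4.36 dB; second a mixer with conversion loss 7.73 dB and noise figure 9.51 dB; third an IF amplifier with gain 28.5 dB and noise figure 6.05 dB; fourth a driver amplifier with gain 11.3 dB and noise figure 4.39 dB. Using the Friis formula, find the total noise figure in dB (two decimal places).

Convert to linear (a loss of L dB is a gain of −L dB): F_i = 10^(NF_i/10), G_i = 10^(G_i,dB/10)
  Stage 1: F_1 = 10^(4.36/10) = 2.729, G_1 = 10^(12.5/10) = 17.78
  Stage 2: F_2 = 10^(9.51/10) = 8.933, G_2 = 10^(−7.73/10) = 0.1687
  Stage 3: F_3 = 10^(6.05/10) = 4.027, G_3 = 10^(28.5/10) = 707.9
  Stage 4: F_4 = 10^(4.39/10) = 2.748, G_4 = 10^(11.3/10) = 13.49
Friis cascade:
  F = 2.729 + (8.933 − 1)/17.78 + (4.027 − 1)/2.999 + (2.748 − 1)/2123 = 4.185
NF = 10 log₁₀(4.185) = 6.22 dB

6.22 dB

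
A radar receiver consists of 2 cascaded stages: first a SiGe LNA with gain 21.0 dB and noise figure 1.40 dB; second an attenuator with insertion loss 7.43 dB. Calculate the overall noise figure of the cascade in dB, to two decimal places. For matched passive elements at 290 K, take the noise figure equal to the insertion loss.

1.51 dB

Convert to linear (a loss of L dB is a gain of −L dB): F_i = 10^(NF_i/10), G_i = 10^(G_i,dB/10)
  Stage 1: F_1 = 10^(1.40/10) = 1.380, G_1 = 10^(21.0/10) = 125.9
  Stage 2: F_2 = 10^(7.43/10) = 5.534, G_2 = 10^(−7.43/10) = 0.1807
Friis cascade:
  F = 1.380 + (5.534 − 1)/125.9 = 1.416
NF = 10 log₁₀(1.416) = 1.51 dB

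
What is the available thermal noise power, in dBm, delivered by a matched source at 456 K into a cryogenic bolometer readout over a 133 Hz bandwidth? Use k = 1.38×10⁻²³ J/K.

P_n = kTB = 1.38×10⁻²³ × 456 × 1.33×10² = 8.37×10⁻¹⁹ W
In dBm: 10 log₁₀(8.37×10⁻¹⁹ / 10⁻³) = −150.8 dBm

−150.8 dBm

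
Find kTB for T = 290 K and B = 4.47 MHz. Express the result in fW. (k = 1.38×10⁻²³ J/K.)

P_n = kTB = 1.38×10⁻²³ × 290 × 4.47×10⁶ = 1.79×10⁻¹⁴ W = 17.9 fW

17.9 fW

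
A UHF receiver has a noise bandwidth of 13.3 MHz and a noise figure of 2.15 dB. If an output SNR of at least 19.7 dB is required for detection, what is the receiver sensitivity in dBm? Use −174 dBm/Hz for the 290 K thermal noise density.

−80.9 dBm

Sensitivity = −174 + 10 log₁₀(B) + NF + SNR_min
= −174 + 71.24 + 2.15 + 19.7
= −80.91 dBm → −80.9 dBm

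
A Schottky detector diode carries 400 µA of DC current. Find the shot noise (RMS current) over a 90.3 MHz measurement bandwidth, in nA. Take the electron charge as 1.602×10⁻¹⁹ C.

108 nA

I_n = √(2qI·B)
2qI·B = 2 × 1.602×10⁻¹⁹ × 4.00×10⁻⁴ × 9.03×10⁷ = 1.16×10⁻¹⁴ A²
I_n = √(1.16×10⁻¹⁴) = 1.08×10⁻⁷ A = 108 nA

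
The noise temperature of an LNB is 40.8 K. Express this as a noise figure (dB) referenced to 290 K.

0.572 dB

F = 1 + T_e/T₀ = 1 + 40.8/290 = 1.14069
NF = 10 log₁₀(1.14069) = 0.572 dB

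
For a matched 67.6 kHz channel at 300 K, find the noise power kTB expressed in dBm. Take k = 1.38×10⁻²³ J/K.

−125.5 dBm

P_n = kTB = 1.38×10⁻²³ × 300 × 6.76×10⁴ = 2.80×10⁻¹⁶ W
In dBm: 10 log₁₀(2.80×10⁻¹⁶ / 10⁻³) = −125.5 dBm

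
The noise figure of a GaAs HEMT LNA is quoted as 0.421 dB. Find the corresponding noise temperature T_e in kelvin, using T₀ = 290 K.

F = 10^(0.421/10) = 1.10179
T_e = (F − 1)·T₀ = (1.10179 − 1) × 290 = 29.5 K

29.5 K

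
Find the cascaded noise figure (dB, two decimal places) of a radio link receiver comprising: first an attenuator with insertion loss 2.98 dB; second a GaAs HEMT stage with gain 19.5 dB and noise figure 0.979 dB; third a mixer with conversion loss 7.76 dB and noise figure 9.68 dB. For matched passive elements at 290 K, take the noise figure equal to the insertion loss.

Convert to linear (a loss of L dB is a gain of −L dB): F_i = 10^(NF_i/10), G_i = 10^(G_i,dB/10)
  Stage 1: F_1 = 10^(2.98/10) = 1.986, G_1 = 10^(−2.98/10) = 0.5035
  Stage 2: F_2 = 10^(0.979/10) = 1.253, G_2 = 10^(19.5/10) = 89.13
  Stage 3: F_3 = 10^(9.68/10) = 9.290, G_3 = 10^(−7.76/10) = 0.1675
Friis cascade:
  F = 1.986 + (1.253 − 1)/0.5035 + (9.290 − 1)/44.87 = 2.673
NF = 10 log₁₀(2.673) = 4.27 dB

4.27 dB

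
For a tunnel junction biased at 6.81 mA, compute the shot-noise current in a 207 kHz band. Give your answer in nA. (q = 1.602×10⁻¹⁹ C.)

I_n = √(2qI·B)
2qI·B = 2 × 1.602×10⁻¹⁹ × 6.81×10⁻³ × 2.07×10⁵ = 4.52×10⁻¹⁶ A²
I_n = √(4.52×10⁻¹⁶) = 2.13×10⁻⁸ A = 21.3 nA

21.3 nA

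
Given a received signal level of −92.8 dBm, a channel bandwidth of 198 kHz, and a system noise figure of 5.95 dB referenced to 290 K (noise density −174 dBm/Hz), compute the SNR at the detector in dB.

22.3 dB

Noise floor: N = −174 + 10 log₁₀(B) + NF
10 log₁₀(1.98×10⁵) = 52.97 dB
N = −174 + 52.97 + 5.95 = −115.08 dBm
SNR = P_sig − N = −92.8 − (−115.08) = 22.28 dB → 22.3 dB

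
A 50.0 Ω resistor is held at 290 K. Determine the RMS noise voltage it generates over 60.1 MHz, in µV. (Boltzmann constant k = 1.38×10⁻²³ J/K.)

V_n = √(4kTRB)
4kTRB = 4 × 1.38×10⁻²³ × 290 × 5.00×10¹ × 6.01×10⁷ = 4.81×10⁻¹¹ V²
V_n = √(4.81×10⁻¹¹) = 6.94×10⁻⁶ V = 6.94 µV

6.94 µV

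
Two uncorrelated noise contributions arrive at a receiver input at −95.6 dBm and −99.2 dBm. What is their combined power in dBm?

Convert to linear, add, convert back:
P₁ = 2.75×10⁻¹³ W, P₂ = 1.20×10⁻¹³ W
P_tot = 3.96×10⁻¹³ W → 10 log₁₀(P_tot / 10⁻³) = −94.0 dBm

−94.0 dBm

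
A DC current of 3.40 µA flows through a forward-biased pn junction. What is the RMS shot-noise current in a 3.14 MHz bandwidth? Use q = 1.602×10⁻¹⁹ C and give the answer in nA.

I_n = √(2qI·B)
2qI·B = 2 × 1.602×10⁻¹⁹ × 3.40×10⁻⁶ × 3.14×10⁶ = 3.42×10⁻¹⁸ A²
I_n = √(3.42×10⁻¹⁸) = 1.85×10⁻⁹ A = 1.85 nA

1.85 nA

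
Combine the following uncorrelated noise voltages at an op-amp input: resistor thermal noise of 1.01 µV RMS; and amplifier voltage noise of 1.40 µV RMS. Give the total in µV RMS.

1.73 µV

Uncorrelated sources add in power (mean-square): V_tot = √(ΣV_i²)
V_tot = √[(1.01×10⁻⁶)² + (1.40×10⁻⁶)²] = 1.73×10⁻⁶ V = 1.73 µV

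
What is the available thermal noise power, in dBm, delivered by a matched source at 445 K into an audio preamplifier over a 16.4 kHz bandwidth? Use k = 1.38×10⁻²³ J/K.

−130.0 dBm

P_n = kTB = 1.38×10⁻²³ × 445 × 1.64×10⁴ = 1.01×10⁻¹⁶ W
In dBm: 10 log₁₀(1.01×10⁻¹⁶ / 10⁻³) = −130.0 dBm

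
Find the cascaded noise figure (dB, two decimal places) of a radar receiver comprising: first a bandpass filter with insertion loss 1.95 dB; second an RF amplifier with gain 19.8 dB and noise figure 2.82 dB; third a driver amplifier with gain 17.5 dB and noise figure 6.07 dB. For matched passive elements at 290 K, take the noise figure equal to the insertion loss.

Convert to linear (a loss of L dB is a gain of −L dB): F_i = 10^(NF_i/10), G_i = 10^(G_i,dB/10)
  Stage 1: F_1 = 10^(1.95/10) = 1.567, G_1 = 10^(−1.95/10) = 0.6383
  Stage 2: F_2 = 10^(2.82/10) = 1.914, G_2 = 10^(19.8/10) = 95.50
  Stage 3: F_3 = 10^(6.07/10) = 4.046, G_3 = 10^(17.5/10) = 56.23
Friis cascade:
  F = 1.567 + (1.914 − 1)/0.6383 + (4.046 − 1)/60.95 = 3.049
NF = 10 log₁₀(3.049) = 4.84 dB

4.84 dB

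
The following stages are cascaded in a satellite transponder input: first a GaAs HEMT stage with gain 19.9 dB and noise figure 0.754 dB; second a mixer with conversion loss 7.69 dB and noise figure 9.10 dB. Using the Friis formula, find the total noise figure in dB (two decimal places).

Convert to linear (a loss of L dB is a gain of −L dB): F_i = 10^(NF_i/10), G_i = 10^(G_i,dB/10)
  Stage 1: F_1 = 10^(0.754/10) = 1.190, G_1 = 10^(19.9/10) = 97.72
  Stage 2: F_2 = 10^(9.10/10) = 8.128, G_2 = 10^(−7.69/10) = 0.1702
Friis cascade:
  F = 1.190 + (8.128 − 1)/97.72 = 1.263
NF = 10 log₁₀(1.263) = 1.01 dB

1.01 dB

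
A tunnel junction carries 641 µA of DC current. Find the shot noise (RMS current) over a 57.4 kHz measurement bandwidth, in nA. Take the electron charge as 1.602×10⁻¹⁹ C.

3.43 nA

I_n = √(2qI·B)
2qI·B = 2 × 1.602×10⁻¹⁹ × 6.41×10⁻⁴ × 5.74×10⁴ = 1.18×10⁻¹⁷ A²
I_n = √(1.18×10⁻¹⁷) = 3.43×10⁻⁹ A = 3.43 nA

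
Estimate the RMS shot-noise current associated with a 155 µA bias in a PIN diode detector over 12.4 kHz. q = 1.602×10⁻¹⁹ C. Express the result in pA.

I_n = √(2qI·B)
2qI·B = 2 × 1.602×10⁻¹⁹ × 1.55×10⁻⁴ × 1.24×10⁴ = 6.16×10⁻¹⁹ A²
I_n = √(6.16×10⁻¹⁹) = 7.85×10⁻¹⁰ A = 785 pA

785 pA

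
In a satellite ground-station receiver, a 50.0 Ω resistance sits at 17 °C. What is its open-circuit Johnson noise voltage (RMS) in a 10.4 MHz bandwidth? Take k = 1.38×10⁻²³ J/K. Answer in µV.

2.89 µV

T = 17 °C + 273.15 = 290.15 K
V_n = √(4kTRB)
4kTRB = 4 × 1.38×10⁻²³ × 290.15 × 5.00×10¹ × 1.04×10⁷ = 8.33×10⁻¹² V²
V_n = √(8.33×10⁻¹²) = 2.89×10⁻⁶ V = 2.89 µV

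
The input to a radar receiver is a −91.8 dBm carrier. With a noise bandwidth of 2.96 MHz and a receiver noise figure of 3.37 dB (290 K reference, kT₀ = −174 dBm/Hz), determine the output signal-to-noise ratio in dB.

14.1 dB

Noise floor: N = −174 + 10 log₁₀(B) + NF
10 log₁₀(2.96×10⁶) = 64.71 dB
N = −174 + 64.71 + 3.37 = −105.92 dBm
SNR = P_sig − N = −91.8 − (−105.92) = 14.12 dB → 14.1 dB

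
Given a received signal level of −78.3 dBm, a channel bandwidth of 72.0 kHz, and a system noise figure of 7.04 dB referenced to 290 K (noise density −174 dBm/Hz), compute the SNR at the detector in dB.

Noise floor: N = −174 + 10 log₁₀(B) + NF
10 log₁₀(7.20×10⁴) = 48.57 dB
N = −174 + 48.57 + 7.04 = −118.39 dBm
SNR = P_sig − N = −78.3 − (−118.39) = 40.09 dB → 40.1 dB

40.1 dB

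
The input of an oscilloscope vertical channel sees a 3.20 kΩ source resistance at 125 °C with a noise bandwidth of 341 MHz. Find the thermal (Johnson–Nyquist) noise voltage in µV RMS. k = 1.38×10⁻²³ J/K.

T = 125 °C + 273.15 = 398.15 K
V_n = √(4kTRB)
4kTRB = 4 × 1.38×10⁻²³ × 398.15 × 3.20×10³ × 3.41×10⁸ = 2.40×10⁻⁸ V²
V_n = √(2.40×10⁻⁸) = 1.55×10⁻⁴ V = 155 µV

155 µV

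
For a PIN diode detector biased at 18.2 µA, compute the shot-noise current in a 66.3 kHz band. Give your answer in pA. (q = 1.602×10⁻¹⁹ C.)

622 pA

I_n = √(2qI·B)
2qI·B = 2 × 1.602×10⁻¹⁹ × 1.82×10⁻⁵ × 6.63×10⁴ = 3.87×10⁻¹⁹ A²
I_n = √(3.87×10⁻¹⁹) = 6.22×10⁻¹⁰ A = 622 pA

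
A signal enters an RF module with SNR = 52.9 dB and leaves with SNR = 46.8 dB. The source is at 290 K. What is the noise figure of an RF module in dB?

NF (dB) = SNR_in(dB) − SNR_out(dB) when the source is at T₀
NF = 52.9 − 46.8 = 6.1 dB

6.1 dB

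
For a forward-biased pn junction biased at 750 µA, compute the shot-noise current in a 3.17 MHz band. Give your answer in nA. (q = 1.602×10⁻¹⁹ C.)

I_n = √(2qI·B)
2qI·B = 2 × 1.602×10⁻¹⁹ × 7.50×10⁻⁴ × 3.17×10⁶ = 7.62×10⁻¹⁶ A²
I_n = √(7.62×10⁻¹⁶) = 2.76×10⁻⁸ A = 27.6 nA

27.6 nA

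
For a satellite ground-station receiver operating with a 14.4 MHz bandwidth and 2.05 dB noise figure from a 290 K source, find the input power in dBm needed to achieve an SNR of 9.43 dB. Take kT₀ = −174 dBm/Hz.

−90.9 dBm

Sensitivity = −174 + 10 log₁₀(B) + NF + SNR_min
= −174 + 71.58 + 2.05 + 9.43
= −90.94 dBm → −90.9 dBm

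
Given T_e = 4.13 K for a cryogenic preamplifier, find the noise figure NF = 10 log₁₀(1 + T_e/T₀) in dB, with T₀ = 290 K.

F = 1 + T_e/T₀ = 1 + 4.13/290 = 1.01424
NF = 10 log₁₀(1.01424) = 0.061 dB

0.061 dB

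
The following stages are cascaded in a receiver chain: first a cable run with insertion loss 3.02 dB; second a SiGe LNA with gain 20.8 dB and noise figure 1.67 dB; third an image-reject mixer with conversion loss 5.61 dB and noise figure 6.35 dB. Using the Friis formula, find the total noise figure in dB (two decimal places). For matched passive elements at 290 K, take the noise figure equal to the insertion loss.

4.77 dB

Convert to linear (a loss of L dB is a gain of −L dB): F_i = 10^(NF_i/10), G_i = 10^(G_i,dB/10)
  Stage 1: F_1 = 10^(3.02/10) = 2.004, G_1 = 10^(−3.02/10) = 0.4989
  Stage 2: F_2 = 10^(1.67/10) = 1.469, G_2 = 10^(20.8/10) = 120.2
  Stage 3: F_3 = 10^(6.35/10) = 4.315, G_3 = 10^(−5.61/10) = 0.2748
Friis cascade:
  F = 2.004 + (1.469 − 1)/0.4989 + (4.315 − 1)/59.98 = 3.000
NF = 10 log₁₀(3.000) = 4.77 dB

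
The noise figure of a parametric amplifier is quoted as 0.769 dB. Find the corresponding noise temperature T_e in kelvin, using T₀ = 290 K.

56.2 K

F = 10^(0.769/10) = 1.19371
T_e = (F − 1)·T₀ = (1.19371 − 1) × 290 = 56.2 K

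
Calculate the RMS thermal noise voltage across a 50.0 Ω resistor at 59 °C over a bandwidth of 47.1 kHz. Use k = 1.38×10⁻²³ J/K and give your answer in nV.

208 nV

T = 59 °C + 273.15 = 332.15 K
V_n = √(4kTRB)
4kTRB = 4 × 1.38×10⁻²³ × 332.15 × 5.00×10¹ × 4.71×10⁴ = 4.32×10⁻¹⁴ V²
V_n = √(4.32×10⁻¹⁴) = 2.08×10⁻⁷ V = 208 nV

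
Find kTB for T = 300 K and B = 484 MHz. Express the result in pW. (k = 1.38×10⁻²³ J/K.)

P_n = kTB = 1.38×10⁻²³ × 300 × 4.84×10⁸ = 2.00×10⁻¹² W = 2.00 pW

2.00 pW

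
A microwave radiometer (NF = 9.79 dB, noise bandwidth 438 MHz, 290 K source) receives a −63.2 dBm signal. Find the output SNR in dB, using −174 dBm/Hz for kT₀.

Noise floor: N = −174 + 10 log₁₀(B) + NF
10 log₁₀(4.38×10⁸) = 86.41 dB
N = −174 + 86.41 + 9.79 = −77.80 dBm
SNR = P_sig − N = −63.2 − (−77.80) = 14.60 dB → 14.6 dB

14.6 dB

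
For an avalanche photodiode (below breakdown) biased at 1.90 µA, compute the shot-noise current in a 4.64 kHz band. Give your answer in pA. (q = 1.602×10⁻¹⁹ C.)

53.1 pA

I_n = √(2qI·B)
2qI·B = 2 × 1.602×10⁻¹⁹ × 1.90×10⁻⁶ × 4.64×10³ = 2.82×10⁻²¹ A²
I_n = √(2.82×10⁻²¹) = 5.31×10⁻¹¹ A = 53.1 pA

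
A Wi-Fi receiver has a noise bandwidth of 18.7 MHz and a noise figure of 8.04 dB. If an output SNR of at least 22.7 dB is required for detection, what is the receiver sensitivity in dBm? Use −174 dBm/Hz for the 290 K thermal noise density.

Sensitivity = −174 + 10 log₁₀(B) + NF + SNR_min
= −174 + 72.72 + 8.04 + 22.7
= −70.54 dBm → −70.5 dBm

−70.5 dBm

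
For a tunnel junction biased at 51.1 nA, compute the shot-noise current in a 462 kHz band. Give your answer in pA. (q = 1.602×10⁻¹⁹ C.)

I_n = √(2qI·B)
2qI·B = 2 × 1.602×10⁻¹⁹ × 5.11×10⁻⁸ × 4.62×10⁵ = 7.56×10⁻²¹ A²
I_n = √(7.56×10⁻²¹) = 8.70×10⁻¹¹ A = 87.0 pA

87.0 pA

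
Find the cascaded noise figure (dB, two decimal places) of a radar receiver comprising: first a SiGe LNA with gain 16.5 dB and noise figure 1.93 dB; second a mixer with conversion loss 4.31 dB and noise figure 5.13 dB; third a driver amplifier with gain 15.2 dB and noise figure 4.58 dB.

Convert to linear (a loss of L dB is a gain of −L dB): F_i = 10^(NF_i/10), G_i = 10^(G_i,dB/10)
  Stage 1: F_1 = 10^(1.93/10) = 1.560, G_1 = 10^(16.5/10) = 44.67
  Stage 2: F_2 = 10^(5.13/10) = 3.258, G_2 = 10^(−4.31/10) = 0.3707
  Stage 3: F_3 = 10^(4.58/10) = 2.871, G_3 = 10^(15.2/10) = 33.11
Friis cascade:
  F = 1.560 + (3.258 − 1)/44.67 + (2.871 − 1)/16.56 = 1.723
NF = 10 log₁₀(1.723) = 2.36 dB

2.36 dB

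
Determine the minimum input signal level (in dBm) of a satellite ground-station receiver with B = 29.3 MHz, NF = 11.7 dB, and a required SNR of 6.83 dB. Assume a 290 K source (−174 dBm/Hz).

−80.8 dBm

Sensitivity = −174 + 10 log₁₀(B) + NF + SNR_min
= −174 + 74.67 + 11.7 + 6.83
= −80.80 dBm → −80.8 dBm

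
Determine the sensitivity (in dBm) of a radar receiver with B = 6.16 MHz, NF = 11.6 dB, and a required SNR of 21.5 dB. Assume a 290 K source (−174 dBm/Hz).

Sensitivity = −174 + 10 log₁₀(B) + NF + SNR_min
= −174 + 67.9 + 11.6 + 21.5
= −73.0 dBm → −73.0 dBm

−73.0 dBm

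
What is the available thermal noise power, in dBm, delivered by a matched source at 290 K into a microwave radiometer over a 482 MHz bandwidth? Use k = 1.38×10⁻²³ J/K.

−87.1 dBm

P_n = kTB = 1.38×10⁻²³ × 290 × 4.82×10⁸ = 1.93×10⁻¹² W
In dBm: 10 log₁₀(1.93×10⁻¹² / 10⁻³) = −87.1 dBm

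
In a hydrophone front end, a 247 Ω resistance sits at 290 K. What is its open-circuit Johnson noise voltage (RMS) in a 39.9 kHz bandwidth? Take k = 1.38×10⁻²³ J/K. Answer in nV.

V_n = √(4kTRB)
4kTRB = 4 × 1.38×10⁻²³ × 290 × 2.47×10² × 3.99×10⁴ = 1.58×10⁻¹³ V²
V_n = √(1.58×10⁻¹³) = 3.97×10⁻⁷ V = 397 nV

397 nV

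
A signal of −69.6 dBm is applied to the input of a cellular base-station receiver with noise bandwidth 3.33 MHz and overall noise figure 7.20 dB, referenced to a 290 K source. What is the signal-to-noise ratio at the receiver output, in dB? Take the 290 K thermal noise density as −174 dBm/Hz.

Noise floor: N = −174 + 10 log₁₀(B) + NF
10 log₁₀(3.33×10⁶) = 65.22 dB
N = −174 + 65.22 + 7.20 = −101.58 dBm
SNR = P_sig − N = −69.6 − (−101.58) = 31.98 dB → 32.0 dB

32.0 dB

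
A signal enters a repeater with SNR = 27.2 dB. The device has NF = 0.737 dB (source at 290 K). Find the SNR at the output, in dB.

By definition F = SNR_in/SNR_out, so in dB: SNR_out = SNR_in − NF
SNR_out = 27.2 − 0.737 = 26.463 dB

26.463 dB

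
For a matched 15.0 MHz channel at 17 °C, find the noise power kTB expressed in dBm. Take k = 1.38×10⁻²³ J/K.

−102.2 dBm

T = 17 °C + 273.15 = 290.15 K
P_n = kTB = 1.38×10⁻²³ × 290.15 × 1.50×10⁷ = 6.01×10⁻¹⁴ W
In dBm: 10 log₁₀(6.01×10⁻¹⁴ / 10⁻³) = −102.2 dBm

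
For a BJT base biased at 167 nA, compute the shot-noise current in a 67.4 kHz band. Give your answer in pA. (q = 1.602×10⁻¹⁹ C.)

I_n = √(2qI·B)
2qI·B = 2 × 1.602×10⁻¹⁹ × 1.67×10⁻⁷ × 6.74×10⁴ = 3.61×10⁻²¹ A²
I_n = √(3.61×10⁻²¹) = 6.01×10⁻¹¹ A = 60.1 pA

60.1 pA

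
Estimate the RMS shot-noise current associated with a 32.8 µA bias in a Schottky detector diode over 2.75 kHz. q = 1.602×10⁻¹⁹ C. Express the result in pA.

170 pA

I_n = √(2qI·B)
2qI·B = 2 × 1.602×10⁻¹⁹ × 3.28×10⁻⁵ × 2.75×10³ = 2.89×10⁻²⁰ A²
I_n = √(2.89×10⁻²⁰) = 1.70×10⁻¹⁰ A = 170 pA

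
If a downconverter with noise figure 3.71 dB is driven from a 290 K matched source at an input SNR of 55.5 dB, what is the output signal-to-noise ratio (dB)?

51.79 dB

By definition F = SNR_in/SNR_out, so in dB: SNR_out = SNR_in − NF
SNR_out = 55.5 − 3.71 = 51.79 dB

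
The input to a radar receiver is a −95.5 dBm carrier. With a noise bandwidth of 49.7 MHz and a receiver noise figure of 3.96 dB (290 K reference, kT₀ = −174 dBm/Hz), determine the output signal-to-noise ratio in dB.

−2.4 dB

Noise floor: N = −174 + 10 log₁₀(B) + NF
10 log₁₀(4.97×10⁷) = 76.96 dB
N = −174 + 76.96 + 3.96 = −93.08 dBm
SNR = P_sig − N = −95.5 − (−93.08) = −2.42 dB → −2.4 dB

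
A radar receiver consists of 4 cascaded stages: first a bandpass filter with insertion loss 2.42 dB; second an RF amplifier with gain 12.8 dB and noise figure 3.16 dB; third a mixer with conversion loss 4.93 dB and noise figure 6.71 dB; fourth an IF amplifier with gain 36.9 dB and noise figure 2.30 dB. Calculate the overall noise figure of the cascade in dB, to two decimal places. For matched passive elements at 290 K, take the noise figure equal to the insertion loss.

Convert to linear (a loss of L dB is a gain of −L dB): F_i = 10^(NF_i/10), G_i = 10^(G_i,dB/10)
  Stage 1: F_1 = 10^(2.42/10) = 1.746, G_1 = 10^(−2.42/10) = 0.5728
  Stage 2: F_2 = 10^(3.16/10) = 2.070, G_2 = 10^(12.8/10) = 19.05
  Stage 3: F_3 = 10^(6.71/10) = 4.688, G_3 = 10^(−4.93/10) = 0.3214
  Stage 4: F_4 = 10^(2.30/10) = 1.698, G_4 = 10^(36.9/10) = 4898
Friis cascade:
  F = 1.746 + (2.070 − 1)/0.5728 + (4.688 − 1)/10.91 + (1.698 − 1)/3.508 = 4.151
NF = 10 log₁₀(4.151) = 6.18 dB

6.18 dB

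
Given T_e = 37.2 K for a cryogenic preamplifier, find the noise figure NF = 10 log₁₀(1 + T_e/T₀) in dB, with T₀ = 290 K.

0.524 dB

F = 1 + T_e/T₀ = 1 + 37.2/290 = 1.12828
NF = 10 log₁₀(1.12828) = 0.524 dB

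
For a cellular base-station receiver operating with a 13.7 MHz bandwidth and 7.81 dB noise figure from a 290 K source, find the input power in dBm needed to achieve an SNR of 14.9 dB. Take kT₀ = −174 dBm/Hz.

−79.9 dBm

Sensitivity = −174 + 10 log₁₀(B) + NF + SNR_min
= −174 + 71.37 + 7.81 + 14.9
= −79.92 dBm → −79.9 dBm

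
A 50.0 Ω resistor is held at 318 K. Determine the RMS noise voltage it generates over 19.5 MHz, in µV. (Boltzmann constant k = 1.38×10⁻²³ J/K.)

4.14 µV

V_n = √(4kTRB)
4kTRB = 4 × 1.38×10⁻²³ × 318 × 5.00×10¹ × 1.95×10⁷ = 1.71×10⁻¹¹ V²
V_n = √(1.71×10⁻¹¹) = 4.14×10⁻⁶ V = 4.14 µV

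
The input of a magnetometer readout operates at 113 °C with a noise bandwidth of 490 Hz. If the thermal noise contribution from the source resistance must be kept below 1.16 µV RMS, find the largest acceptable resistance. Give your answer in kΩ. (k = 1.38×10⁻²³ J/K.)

129 kΩ

T = 113 °C + 273.15 = 386.15 K
Johnson–Nyquist: V_n = √(4kTRB) ⇒ R = V_n² / (4kTB)
4kTB = 4 × 1.38×10⁻²³ × 386.15 × 4.90×10² = 1.04×10⁻¹⁷
R = (1.16×10⁻⁶)² / 1.04×10⁻¹⁷ = 1.29×10⁵ Ω = 129 kΩ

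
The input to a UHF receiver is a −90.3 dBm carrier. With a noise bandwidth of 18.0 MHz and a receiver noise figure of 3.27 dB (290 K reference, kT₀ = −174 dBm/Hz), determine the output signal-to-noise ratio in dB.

7.9 dB

Noise floor: N = −174 + 10 log₁₀(B) + NF
10 log₁₀(1.80×10⁷) = 72.55 dB
N = −174 + 72.55 + 3.27 = −98.18 dBm
SNR = P_sig − N = −90.3 − (−98.18) = 7.88 dB → 7.9 dB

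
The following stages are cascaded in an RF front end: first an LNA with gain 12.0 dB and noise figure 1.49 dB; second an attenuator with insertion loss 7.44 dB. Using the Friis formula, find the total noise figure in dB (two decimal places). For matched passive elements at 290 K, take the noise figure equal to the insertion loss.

2.29 dB

Convert to linear (a loss of L dB is a gain of −L dB): F_i = 10^(NF_i/10), G_i = 10^(G_i,dB/10)
  Stage 1: F_1 = 10^(1.49/10) = 1.409, G_1 = 10^(12.0/10) = 15.85
  Stage 2: F_2 = 10^(7.44/10) = 5.546, G_2 = 10^(−7.44/10) = 0.1803
Friis cascade:
  F = 1.409 + (5.546 − 1)/15.85 = 1.696
NF = 10 log₁₀(1.696) = 2.29 dB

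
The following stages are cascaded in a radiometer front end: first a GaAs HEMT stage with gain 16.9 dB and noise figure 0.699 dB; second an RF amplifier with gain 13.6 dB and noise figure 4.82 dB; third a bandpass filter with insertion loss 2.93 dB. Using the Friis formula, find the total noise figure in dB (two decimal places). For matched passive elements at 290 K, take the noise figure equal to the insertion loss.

Convert to linear (a loss of L dB is a gain of −L dB): F_i = 10^(NF_i/10), G_i = 10^(G_i,dB/10)
  Stage 1: F_1 = 10^(0.699/10) = 1.175, G_1 = 10^(16.9/10) = 48.98
  Stage 2: F_2 = 10^(4.82/10) = 3.034, G_2 = 10^(13.6/10) = 22.91
  Stage 3: F_3 = 10^(2.93/10) = 1.963, G_3 = 10^(−2.93/10) = 0.5093
Friis cascade:
  F = 1.175 + (3.034 − 1)/48.98 + (1.963 − 1)/1122 = 1.217
NF = 10 log₁₀(1.217) = 0.85 dB

0.85 dB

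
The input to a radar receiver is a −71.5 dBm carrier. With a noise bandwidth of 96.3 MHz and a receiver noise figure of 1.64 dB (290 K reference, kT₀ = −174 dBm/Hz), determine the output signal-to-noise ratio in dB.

21.0 dB

Noise floor: N = −174 + 10 log₁₀(B) + NF
10 log₁₀(9.63×10⁷) = 79.84 dB
N = −174 + 79.84 + 1.64 = −92.52 dBm
SNR = P_sig − N = −71.5 − (−92.52) = 21.02 dB → 21.0 dB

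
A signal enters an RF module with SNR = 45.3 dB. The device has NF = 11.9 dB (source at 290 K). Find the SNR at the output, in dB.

By definition F = SNR_in/SNR_out, so in dB: SNR_out = SNR_in − NF
SNR_out = 45.3 − 11.9 = 33.4 dB

33.4 dB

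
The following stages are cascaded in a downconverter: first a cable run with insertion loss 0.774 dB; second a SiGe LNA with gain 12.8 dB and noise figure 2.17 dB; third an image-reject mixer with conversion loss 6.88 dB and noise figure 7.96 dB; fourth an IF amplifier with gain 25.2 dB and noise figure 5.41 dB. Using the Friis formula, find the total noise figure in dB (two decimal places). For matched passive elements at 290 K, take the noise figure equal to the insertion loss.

Convert to linear (a loss of L dB is a gain of −L dB): F_i = 10^(NF_i/10), G_i = 10^(G_i,dB/10)
  Stage 1: F_1 = 10^(0.774/10) = 1.195, G_1 = 10^(−0.774/10) = 0.8368
  Stage 2: F_2 = 10^(2.17/10) = 1.648, G_2 = 10^(12.8/10) = 19.05
  Stage 3: F_3 = 10^(7.96/10) = 6.252, G_3 = 10^(−6.88/10) = 0.2051
  Stage 4: F_4 = 10^(5.41/10) = 3.475, G_4 = 10^(25.2/10) = 331.1
Friis cascade:
  F = 1.195 + (1.648 − 1)/0.8368 + (6.252 − 1)/15.94 + (3.475 − 1)/3.270 = 3.056
NF = 10 log₁₀(3.056) = 4.85 dB

4.85 dB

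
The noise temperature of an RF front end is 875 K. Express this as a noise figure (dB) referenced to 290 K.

F = 1 + T_e/T₀ = 1 + 875/290 = 4.01724
NF = 10 log₁₀(4.01724) = 6.04 dB

6.04 dB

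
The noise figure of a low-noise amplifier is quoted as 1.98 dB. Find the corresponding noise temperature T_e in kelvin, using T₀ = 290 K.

F = 10^(1.98/10) = 1.57761
T_e = (F − 1)·T₀ = (1.57761 − 1) × 290 = 168 K

168 K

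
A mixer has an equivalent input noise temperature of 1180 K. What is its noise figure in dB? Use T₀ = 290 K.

F = 1 + T_e/T₀ = 1 + 1180/290 = 5.06897
NF = 10 log₁₀(5.06897) = 7.05 dB

7.05 dB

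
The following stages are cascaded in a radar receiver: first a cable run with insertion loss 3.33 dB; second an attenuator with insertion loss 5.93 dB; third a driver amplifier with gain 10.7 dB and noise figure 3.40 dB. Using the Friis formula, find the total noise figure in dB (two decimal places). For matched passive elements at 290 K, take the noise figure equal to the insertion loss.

12.66 dB

Convert to linear (a loss of L dB is a gain of −L dB): F_i = 10^(NF_i/10), G_i = 10^(G_i,dB/10)
  Stage 1: F_1 = 10^(3.33/10) = 2.153, G_1 = 10^(−3.33/10) = 0.4645
  Stage 2: F_2 = 10^(5.93/10) = 3.917, G_2 = 10^(−5.93/10) = 0.2553
  Stage 3: F_3 = 10^(3.40/10) = 2.188, G_3 = 10^(10.7/10) = 11.75
Friis cascade:
  F = 2.153 + (3.917 − 1)/0.4645 + (2.188 − 1)/0.1186 = 18.45
NF = 10 log₁₀(18.45) = 12.66 dB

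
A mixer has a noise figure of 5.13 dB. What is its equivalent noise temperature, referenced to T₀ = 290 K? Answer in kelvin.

F = 10^(5.13/10) = 3.25837
T_e = (F − 1)·T₀ = (3.25837 − 1) × 290 = 655 K

655 K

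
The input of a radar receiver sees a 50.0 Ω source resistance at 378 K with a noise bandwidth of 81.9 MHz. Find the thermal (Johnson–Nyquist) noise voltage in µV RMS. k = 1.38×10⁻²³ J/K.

V_n = √(4kTRB)
4kTRB = 4 × 1.38×10⁻²³ × 378 × 5.00×10¹ × 8.19×10⁷ = 8.54×10⁻¹¹ V²
V_n = √(8.54×10⁻¹¹) = 9.24×10⁻⁶ V = 9.24 µV

9.24 µV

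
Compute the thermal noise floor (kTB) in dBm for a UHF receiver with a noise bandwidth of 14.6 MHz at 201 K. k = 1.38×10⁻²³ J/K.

P_n = kTB = 1.38×10⁻²³ × 201 × 1.46×10⁷ = 4.05×10⁻¹⁴ W
In dBm: 10 log₁₀(4.05×10⁻¹⁴ / 10⁻³) = −103.9 dBm

−103.9 dBm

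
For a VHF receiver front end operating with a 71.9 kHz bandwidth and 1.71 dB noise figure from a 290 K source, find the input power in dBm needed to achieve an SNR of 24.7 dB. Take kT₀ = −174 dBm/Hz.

−99.0 dBm

Sensitivity = −174 + 10 log₁₀(B) + NF + SNR_min
= −174 + 48.57 + 1.71 + 24.7
= −99.02 dBm → −99.0 dBm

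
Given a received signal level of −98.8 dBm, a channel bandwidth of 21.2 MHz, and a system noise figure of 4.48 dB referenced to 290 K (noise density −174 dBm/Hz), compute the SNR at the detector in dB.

Noise floor: N = −174 + 10 log₁₀(B) + NF
10 log₁₀(2.12×10⁷) = 73.26 dB
N = −174 + 73.26 + 4.48 = −96.26 dBm
SNR = P_sig − N = −98.8 − (−96.26) = −2.54 dB → −2.5 dB

−2.5 dB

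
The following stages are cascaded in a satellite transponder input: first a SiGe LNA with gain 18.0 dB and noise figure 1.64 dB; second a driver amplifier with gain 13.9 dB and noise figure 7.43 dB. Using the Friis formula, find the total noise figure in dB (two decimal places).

Convert to linear (a loss of L dB is a gain of −L dB): F_i = 10^(NF_i/10), G_i = 10^(G_i,dB/10)
  Stage 1: F_1 = 10^(1.64/10) = 1.459, G_1 = 10^(18.0/10) = 63.10
  Stage 2: F_2 = 10^(7.43/10) = 5.534, G_2 = 10^(13.9/10) = 24.55
Friis cascade:
  F = 1.459 + (5.534 − 1)/63.10 = 1.531
NF = 10 log₁₀(1.531) = 1.85 dB

1.85 dB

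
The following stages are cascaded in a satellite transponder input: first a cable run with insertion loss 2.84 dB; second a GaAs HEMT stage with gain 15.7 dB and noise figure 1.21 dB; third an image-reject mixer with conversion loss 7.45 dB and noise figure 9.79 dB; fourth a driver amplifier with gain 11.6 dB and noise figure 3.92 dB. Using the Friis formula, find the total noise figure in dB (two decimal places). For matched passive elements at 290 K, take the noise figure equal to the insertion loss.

Convert to linear (a loss of L dB is a gain of −L dB): F_i = 10^(NF_i/10), G_i = 10^(G_i,dB/10)
  Stage 1: F_1 = 10^(2.84/10) = 1.923, G_1 = 10^(−2.84/10) = 0.5200
  Stage 2: F_2 = 10^(1.21/10) = 1.321, G_2 = 10^(15.7/10) = 37.15
  Stage 3: F_3 = 10^(9.79/10) = 9.528, G_3 = 10^(−7.45/10) = 0.1799
  Stage 4: F_4 = 10^(3.92/10) = 2.466, G_4 = 10^(11.6/10) = 14.45
Friis cascade:
  F = 1.923 + (1.321 − 1)/0.5200 + (9.528 − 1)/19.32 + (2.466 − 1)/3.475 = 3.404
NF = 10 log₁₀(3.404) = 5.32 dB

5.32 dB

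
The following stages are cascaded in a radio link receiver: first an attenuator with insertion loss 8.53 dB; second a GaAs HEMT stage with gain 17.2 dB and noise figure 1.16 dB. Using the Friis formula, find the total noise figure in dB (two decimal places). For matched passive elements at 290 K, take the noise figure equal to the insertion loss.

9.69 dB

Convert to linear (a loss of L dB is a gain of −L dB): F_i = 10^(NF_i/10), G_i = 10^(G_i,dB/10)
  Stage 1: F_1 = 10^(8.53/10) = 7.129, G_1 = 10^(−8.53/10) = 0.1403
  Stage 2: F_2 = 10^(1.16/10) = 1.306, G_2 = 10^(17.2/10) = 52.48
Friis cascade:
  F = 7.129 + (1.306 − 1)/0.1403 = 9.311
NF = 10 log₁₀(9.311) = 9.69 dB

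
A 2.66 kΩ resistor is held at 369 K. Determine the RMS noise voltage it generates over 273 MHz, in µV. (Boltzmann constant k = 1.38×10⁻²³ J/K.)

122 µV

V_n = √(4kTRB)
4kTRB = 4 × 1.38×10⁻²³ × 369 × 2.66×10³ × 2.73×10⁸ = 1.48×10⁻⁸ V²
V_n = √(1.48×10⁻⁸) = 1.22×10⁻⁴ V = 122 µV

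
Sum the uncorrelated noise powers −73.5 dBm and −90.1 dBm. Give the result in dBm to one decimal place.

−73.4 dBm

Convert to linear, add, convert back:
P₁ = 4.47×10⁻¹¹ W, P₂ = 9.77×10⁻¹³ W
P_tot = 4.56×10⁻¹¹ W → 10 log₁₀(P_tot / 10⁻³) = −73.4 dBm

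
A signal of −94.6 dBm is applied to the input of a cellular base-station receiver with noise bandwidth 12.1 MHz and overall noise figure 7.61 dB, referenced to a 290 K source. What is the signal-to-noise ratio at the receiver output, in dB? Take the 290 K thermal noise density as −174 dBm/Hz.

1.0 dB

Noise floor: N = −174 + 10 log₁₀(B) + NF
10 log₁₀(1.21×10⁷) = 70.83 dB
N = −174 + 70.83 + 7.61 = −95.56 dBm
SNR = P_sig − N = −94.6 − (−95.56) = 0.96 dB → 1.0 dB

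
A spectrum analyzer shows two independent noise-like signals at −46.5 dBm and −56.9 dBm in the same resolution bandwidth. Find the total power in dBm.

Convert to linear, add, convert back:
P₁ = 2.24×10⁻⁸ W, P₂ = 2.04×10⁻⁹ W
P_tot = 2.44×10⁻⁸ W → 10 log₁₀(P_tot / 10⁻³) = −46.1 dBm

−46.1 dBm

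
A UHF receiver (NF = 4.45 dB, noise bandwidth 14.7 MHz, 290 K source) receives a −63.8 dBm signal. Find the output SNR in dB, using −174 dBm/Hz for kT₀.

34.1 dB

Noise floor: N = −174 + 10 log₁₀(B) + NF
10 log₁₀(1.47×10⁷) = 71.67 dB
N = −174 + 71.67 + 4.45 = −97.88 dBm
SNR = P_sig − N = −63.8 − (−97.88) = 34.08 dB → 34.1 dB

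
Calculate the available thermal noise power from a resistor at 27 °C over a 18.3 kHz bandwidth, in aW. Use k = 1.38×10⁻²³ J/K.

75.8 aW

T = 27 °C + 273.15 = 300.15 K
P_n = kTB = 1.38×10⁻²³ × 300.15 × 1.83×10⁴ = 7.58×10⁻¹⁷ W = 75.8 aW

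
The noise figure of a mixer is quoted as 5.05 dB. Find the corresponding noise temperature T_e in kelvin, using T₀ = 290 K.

638 K

F = 10^(5.05/10) = 3.1989
T_e = (F − 1)·T₀ = (3.1989 − 1) × 290 = 638 K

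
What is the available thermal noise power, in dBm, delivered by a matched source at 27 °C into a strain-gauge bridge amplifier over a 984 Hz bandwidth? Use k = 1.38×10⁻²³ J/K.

−143.9 dBm

T = 27 °C + 273.15 = 300.15 K
P_n = kTB = 1.38×10⁻²³ × 300.15 × 9.84×10² = 4.08×10⁻¹⁸ W
In dBm: 10 log₁₀(4.08×10⁻¹⁸ / 10⁻³) = −143.9 dBm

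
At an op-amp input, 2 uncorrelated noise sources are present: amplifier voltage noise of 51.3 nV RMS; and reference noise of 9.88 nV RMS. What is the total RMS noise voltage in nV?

Uncorrelated sources add in power (mean-square): V_tot = √(ΣV_i²)
V_tot = √[(5.13×10⁻⁸)² + (9.88×10⁻⁹)²] = 5.22×10⁻⁸ V = 52.2 nV

52.2 nV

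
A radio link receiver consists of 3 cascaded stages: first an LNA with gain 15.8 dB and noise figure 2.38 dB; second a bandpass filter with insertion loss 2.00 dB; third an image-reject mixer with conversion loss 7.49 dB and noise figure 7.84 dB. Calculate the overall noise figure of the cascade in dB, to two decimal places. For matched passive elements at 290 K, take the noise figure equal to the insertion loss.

2.92 dB

Convert to linear (a loss of L dB is a gain of −L dB): F_i = 10^(NF_i/10), G_i = 10^(G_i,dB/10)
  Stage 1: F_1 = 10^(2.38/10) = 1.730, G_1 = 10^(15.8/10) = 38.02
  Stage 2: F_2 = 10^(2.00/10) = 1.585, G_2 = 10^(−2.00/10) = 0.6310
  Stage 3: F_3 = 10^(7.84/10) = 6.081, G_3 = 10^(−7.49/10) = 0.1782
Friis cascade:
  F = 1.730 + (1.585 − 1)/38.02 + (6.081 − 1)/23.99 = 1.957
NF = 10 log₁₀(1.957) = 2.92 dB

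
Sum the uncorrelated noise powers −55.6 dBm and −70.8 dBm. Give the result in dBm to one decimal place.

−55.5 dBm

Convert to linear, add, convert back:
P₁ = 2.75×10⁻⁹ W, P₂ = 8.32×10⁻¹¹ W
P_tot = 2.84×10⁻⁹ W → 10 log₁₀(P_tot / 10⁻³) = −55.5 dBm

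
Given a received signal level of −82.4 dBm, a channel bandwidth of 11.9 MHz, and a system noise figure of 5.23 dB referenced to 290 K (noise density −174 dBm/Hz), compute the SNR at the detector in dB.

Noise floor: N = −174 + 10 log₁₀(B) + NF
10 log₁₀(1.19×10⁷) = 70.76 dB
N = −174 + 70.76 + 5.23 = −98.01 dBm
SNR = P_sig − N = −82.4 − (−98.01) = 15.61 dB → 15.6 dB

15.6 dB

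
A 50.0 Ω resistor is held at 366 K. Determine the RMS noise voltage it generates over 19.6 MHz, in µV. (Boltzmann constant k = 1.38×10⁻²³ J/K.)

4.45 µV

V_n = √(4kTRB)
4kTRB = 4 × 1.38×10⁻²³ × 366 × 5.00×10¹ × 1.96×10⁷ = 1.98×10⁻¹¹ V²
V_n = √(1.98×10⁻¹¹) = 4.45×10⁻⁶ V = 4.45 µV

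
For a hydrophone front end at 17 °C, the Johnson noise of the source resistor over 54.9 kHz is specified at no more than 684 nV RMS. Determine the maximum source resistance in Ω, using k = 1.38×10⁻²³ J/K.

532 Ω

T = 17 °C + 273.15 = 290.15 K
Johnson–Nyquist: V_n = √(4kTRB) ⇒ R = V_n² / (4kTB)
4kTB = 4 × 1.38×10⁻²³ × 290.15 × 5.49×10⁴ = 8.79×10⁻¹⁶
R = (6.84×10⁻⁷)² / 8.79×10⁻¹⁶ = 5.32×10² Ω = 532 Ω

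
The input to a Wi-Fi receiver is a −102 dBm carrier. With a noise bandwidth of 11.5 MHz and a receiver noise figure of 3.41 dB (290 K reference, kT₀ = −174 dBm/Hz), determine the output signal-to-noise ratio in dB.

−2.0 dB

Noise floor: N = −174 + 10 log₁₀(B) + NF
10 log₁₀(1.15×10⁷) = 70.61 dB
N = −174 + 70.61 + 3.41 = −99.98 dBm
SNR = P_sig − N = −102 − (−99.98) = −2.02 dB → −2.0 dB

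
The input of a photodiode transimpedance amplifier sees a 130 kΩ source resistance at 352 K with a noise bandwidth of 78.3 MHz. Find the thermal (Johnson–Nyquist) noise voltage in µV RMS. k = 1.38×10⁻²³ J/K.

V_n = √(4kTRB)
4kTRB = 4 × 1.38×10⁻²³ × 352 × 1.30×10⁵ × 7.83×10⁷ = 1.98×10⁻⁷ V²
V_n = √(1.98×10⁻⁷) = 4.45×10⁻⁴ V = 445 µV

445 µV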